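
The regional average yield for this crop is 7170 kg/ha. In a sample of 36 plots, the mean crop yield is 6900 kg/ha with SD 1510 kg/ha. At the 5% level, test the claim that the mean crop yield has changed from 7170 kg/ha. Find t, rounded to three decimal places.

H0: μ = 7170; H1: μ ≠ 7170 (one-sample t-test, two-sided).
t = (x̄ − μ₀)/(s/√n) = (6900 − 7170)/(1510/√36) = -1.073
df = n − 1 = 35
Two-sided p-value ≈ 0.2907
Since p ≈ 0.2907 > α = 0.05, fail to reject H0; the data do not provide sufficient evidence against H0.

-1.073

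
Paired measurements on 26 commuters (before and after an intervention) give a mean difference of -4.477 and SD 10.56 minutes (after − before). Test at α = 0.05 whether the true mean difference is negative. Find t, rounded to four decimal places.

-2.1618

H0: μ_d = 0; H1: μ_d < 0 (paired t-test on the differences, left-tailed).
t = d̄/(s_d/√n) = -4.477/(10.56/√26) = -2.1618
df = n − 1 = 25
p-value = P(T ≤ -2.1618) ≈ 0.0202
Since p ≈ 0.0202 < α = 0.05, reject H0; the evidence is statistically significant.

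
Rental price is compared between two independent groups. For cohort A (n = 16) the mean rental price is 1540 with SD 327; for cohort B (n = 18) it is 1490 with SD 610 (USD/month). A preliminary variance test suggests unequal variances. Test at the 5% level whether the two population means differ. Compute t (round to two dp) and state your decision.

Let group 1 = cohort A, group 2 = cohort B. H0: μ_1 = μ_2; H1: μ_1 ≠ μ_2 (Welch's two-sample t-test, two-sided).
t = (x̄_1 − x̄_2)/√(s_1²/n_1 + s_2²/n_2) = (1540 − 1490)/√(327²/16 + 610²/18) = 0.30
Welch–Satterthwaite df ≈ 26.62
Two-sided p-value ≈ 0.765
Since p ≈ 0.765 > α = 0.05, fail to reject H0; the data do not provide sufficient evidence against H0.

t = 0.30; fail to reject H0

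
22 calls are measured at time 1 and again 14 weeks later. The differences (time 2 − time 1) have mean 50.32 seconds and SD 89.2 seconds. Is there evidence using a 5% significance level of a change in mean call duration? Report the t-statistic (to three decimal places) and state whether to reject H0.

H0: μ_d = 0; H1: μ_d ≠ 0 (paired t-test on the differences, two-sided).
t = d̄/(s_d/√n) = 50.32/(89.2/√22) = 2.646
df = n − 1 = 21
Two-sided p-value ≈ 0.015
Since p ≈ 0.015 < α = 0.05, reject H0; the data support H1.

t = 2.646; reject H0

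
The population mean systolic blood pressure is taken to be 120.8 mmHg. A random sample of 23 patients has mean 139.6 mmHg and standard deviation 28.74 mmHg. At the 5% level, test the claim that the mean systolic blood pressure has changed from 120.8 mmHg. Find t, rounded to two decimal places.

3.14

H0: μ = 120.8; H1: μ ≠ 120.8 (one-sample t-test, two-sided).
t = (x̄ − μ₀)/(s/√n) = (139.6 − 120.8)/(28.74/√23) = 3.14
df = n − 1 = 22
Two-sided p-value ≈ 0.005
Since p ≈ 0.005 < α = 0.05, reject H0; the evidence is statistically significant.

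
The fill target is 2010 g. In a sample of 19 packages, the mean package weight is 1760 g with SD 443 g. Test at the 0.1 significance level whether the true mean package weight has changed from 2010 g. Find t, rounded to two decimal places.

-2.46

H0: μ = 2010; H1: μ ≠ 2010 (one-sample t-test, two-sided).
t = (x̄ − μ₀)/(s/√n) = (1760 − 2010)/(443/√19) = -2.46
df = n − 1 = 18
Two-sided p-value ≈ 0.0242
Since p ≈ 0.0242 < α = 0.1, reject H0; the data support H1.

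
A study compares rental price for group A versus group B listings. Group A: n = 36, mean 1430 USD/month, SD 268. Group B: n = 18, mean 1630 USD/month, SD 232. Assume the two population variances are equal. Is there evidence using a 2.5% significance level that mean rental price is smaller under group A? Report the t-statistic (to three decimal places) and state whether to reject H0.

Let group 1 = group A, group 2 = group B. H0: μ_1 = μ_2; H1: μ_1 < μ_2 (two-sample pooled-variance t-test, left-tailed).
s_p² = [(36−1)·268² + (18−1)·232²]/(36+18−2) = 65939.4
t = (1430 − 1630)/√[65939.4·(1/36 + 1/18)] = -2.698
df = n₁ + n₂ − 2 = 52
p-value = P(T ≤ -2.698) ≈ 0.0047
Since p ≈ 0.0047 < α = 0.025, reject H0; the data support H1.

t = -2.698; reject H0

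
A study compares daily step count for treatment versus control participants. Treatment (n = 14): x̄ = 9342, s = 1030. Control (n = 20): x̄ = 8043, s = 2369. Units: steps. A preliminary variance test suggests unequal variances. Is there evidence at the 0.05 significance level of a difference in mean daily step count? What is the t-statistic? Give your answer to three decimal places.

Let group 1 = treatment, group 2 = control. H0: μ_1 = μ_2; H1: μ_1 ≠ μ_2 (Welch's two-sample t-test, two-sided).
t = (x̄_1 − x̄_2)/√(s_1²/n_1 + s_2²/n_2) = (9342 − 8043)/√(1030²/14 + 2369²/20) = 2.176
Welch–Satterthwaite df ≈ 27.70
Two-sided p-value ≈ 0.038
Since p ≈ 0.038 < α = 0.05, reject H0; the evidence is statistically significant.

2.176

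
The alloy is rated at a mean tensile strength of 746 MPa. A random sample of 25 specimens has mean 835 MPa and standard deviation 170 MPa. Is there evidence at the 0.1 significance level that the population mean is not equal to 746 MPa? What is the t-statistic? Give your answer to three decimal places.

2.618

H0: μ = 746; H1: μ ≠ 746 (one-sample t-test, two-sided).
t = (x̄ − μ₀)/(s/√n) = (835 − 746)/(170/√25) = 2.618
df = n − 1 = 24
Two-sided p-value ≈ 0.0151
Since p ≈ 0.0151 < α = 0.1, reject H0; the evidence is statistically significant.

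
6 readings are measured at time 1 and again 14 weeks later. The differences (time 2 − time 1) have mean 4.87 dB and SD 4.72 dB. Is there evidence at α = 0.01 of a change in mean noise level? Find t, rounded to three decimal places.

2.527

H0: μ_d = 0; H1: μ_d ≠ 0 (paired t-test on the differences, two-sided).
t = d̄/(s_d/√n) = 4.87/(4.72/√6) = 2.527
df = n − 1 = 5
Two-sided p-value ≈ 0.0527
Since p ≈ 0.0527 > α = 0.01, fail to reject H0; the data do not provide sufficient evidence against H0.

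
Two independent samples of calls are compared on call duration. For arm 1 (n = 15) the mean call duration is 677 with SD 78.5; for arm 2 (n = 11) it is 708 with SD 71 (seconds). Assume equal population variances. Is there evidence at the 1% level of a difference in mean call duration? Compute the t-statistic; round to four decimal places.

-1.0348

Let group 1 = arm 1, group 2 = arm 2. H0: μ_1 = μ_2; H1: μ_1 ≠ μ_2 (two-sample pooled-variance t-test, two-sided).
s_p² = [(15−1)·78.5² + (11−1)·71²]/(15+11−2) = 5695.06
t = (677 − 708)/√[5695.06·(1/15 + 1/11)] = -1.0348
df = n₁ + n₂ − 2 = 24
Two-sided p-value ≈ 0.311
Since p ≈ 0.311 > α = 0.01, fail to reject H0; the evidence is not statistically significant.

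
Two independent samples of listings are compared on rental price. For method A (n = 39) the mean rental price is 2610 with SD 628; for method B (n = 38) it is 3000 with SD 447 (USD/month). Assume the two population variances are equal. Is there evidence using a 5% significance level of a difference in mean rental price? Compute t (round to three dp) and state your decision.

t = -3.132; reject H0

Let group 1 = method A, group 2 = method B. H0: μ_1 = μ_2; H1: μ_1 ≠ μ_2 (two-sample pooled-variance t-test, two-sided).
s_p² = [(39−1)·628² + (38−1)·447²]/(39+38−2) = 298394
t = (2610 − 3000)/√[298394·(1/39 + 1/38)] = -3.132
df = n₁ + n₂ − 2 = 75
Two-sided p-value ≈ 0.0025
Since p ≈ 0.0025 < α = 0.05, reject H0; the data support H1.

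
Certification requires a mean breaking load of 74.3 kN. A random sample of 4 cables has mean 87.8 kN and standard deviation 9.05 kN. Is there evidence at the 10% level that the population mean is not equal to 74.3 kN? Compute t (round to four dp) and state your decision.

H0: μ = 74.3; H1: μ ≠ 74.3 (one-sample t-test, two-sided).
t = (x̄ − μ₀)/(s/√n) = (87.8 − 74.3)/(9.05/√4) = 2.9834
df = n − 1 = 3
Two-sided p-value ≈ 0.058
Since p ≈ 0.058 < α = 0.1, reject H0; the evidence is statistically significant.

t = 2.9834; reject H0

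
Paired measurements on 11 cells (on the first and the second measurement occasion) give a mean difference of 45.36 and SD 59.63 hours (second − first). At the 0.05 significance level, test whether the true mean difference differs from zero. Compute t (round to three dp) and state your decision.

t = 2.523; reject H0

H0: μ_d = 0; H1: μ_d ≠ 0 (paired t-test on the differences, two-sided).
t = d̄/(s_d/√n) = 45.36/(59.63/√11) = 2.523
df = n − 1 = 10
Two-sided p-value ≈ 0.0302
Since p ≈ 0.0302 < α = 0.05, reject H0; the data support H1.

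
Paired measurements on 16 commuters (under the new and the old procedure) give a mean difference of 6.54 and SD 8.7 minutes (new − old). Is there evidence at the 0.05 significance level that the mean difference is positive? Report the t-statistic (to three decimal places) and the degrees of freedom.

t = 3.007, df = 15

H0: μ_d = 0; H1: μ_d > 0 (paired t-test on the differences, right-tailed).
t = d̄/(s_d/√n) = 6.54/(8.7/√16) = 3.007
df = n − 1 = 15
p-value = P(T ≥ 3.007) ≈ 0.004
Since p ≈ 0.004 < α = 0.05, reject H0; the data support H1.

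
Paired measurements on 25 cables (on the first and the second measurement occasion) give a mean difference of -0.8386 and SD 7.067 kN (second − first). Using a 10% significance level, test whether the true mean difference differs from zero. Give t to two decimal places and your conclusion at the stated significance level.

H0: μ_d = 0; H1: μ_d ≠ 0 (paired t-test on the differences, two-sided).
t = d̄/(s_d/√n) = -0.8386/(7.067/√25) = -0.59
df = n − 1 = 24
Two-sided p-value ≈ 0.559
Since p ≈ 0.559 > α = 0.1, fail to reject H0; the data do not provide sufficient evidence against H0.

t = -0.59; fail to reject H0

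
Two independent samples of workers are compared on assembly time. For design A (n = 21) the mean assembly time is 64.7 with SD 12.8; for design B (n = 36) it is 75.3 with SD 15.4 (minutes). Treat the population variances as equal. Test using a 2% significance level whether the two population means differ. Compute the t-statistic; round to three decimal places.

Let group 1 = design A, group 2 = design B. H0: μ_1 = μ_2; H1: μ_1 ≠ μ_2 (two-sample pooled-variance t-test, two-sided).
s_p² = [(21−1)·12.8² + (36−1)·15.4²]/(21+36−2) = 210.498
t = (64.7 − 75.3)/√[210.498·(1/21 + 1/36)] = -2.661
df = n₁ + n₂ − 2 = 55
Two-sided p-value ≈ 0.010
Since p ≈ 0.010 < α = 0.02, reject H0; the evidence is statistically significant.

-2.661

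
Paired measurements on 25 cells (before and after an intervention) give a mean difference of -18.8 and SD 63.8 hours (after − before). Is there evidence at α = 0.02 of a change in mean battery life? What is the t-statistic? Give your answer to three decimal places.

-1.473

H0: μ_d = 0; H1: μ_d ≠ 0 (paired t-test on the differences, two-sided).
t = d̄/(s_d/√n) = -18.8/(63.8/√25) = -1.473
df = n − 1 = 24
Two-sided p-value ≈ 0.1537
Since p ≈ 0.1537 > α = 0.02, fail to reject H0; the data do not provide sufficient evidence against H0.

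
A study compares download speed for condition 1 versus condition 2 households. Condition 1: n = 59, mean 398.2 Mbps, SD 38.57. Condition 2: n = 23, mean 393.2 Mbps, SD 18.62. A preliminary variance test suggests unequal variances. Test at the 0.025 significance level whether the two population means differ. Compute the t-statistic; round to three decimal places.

Let group 1 = condition 1, group 2 = condition 2. H0: μ_1 = μ_2; H1: μ_1 ≠ μ_2 (Welch's two-sample t-test, two-sided).
t = (x̄_1 − x̄_2)/√(s_1²/n_1 + s_2²/n_2) = (398.2 − 393.2)/√(38.57²/59 + 18.62²/23) = 0.788
Welch–Satterthwaite df ≈ 76.24
Two-sided p-value ≈ 0.4333
Since p ≈ 0.4333 > α = 0.025, fail to reject H0; the data do not provide sufficient evidence against H0.

0.788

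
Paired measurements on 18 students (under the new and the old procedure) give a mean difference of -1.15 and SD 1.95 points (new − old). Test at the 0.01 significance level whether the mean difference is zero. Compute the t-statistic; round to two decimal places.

H0: μ_d = 0; H1: μ_d ≠ 0 (paired t-test on the differences, two-sided).
t = d̄/(s_d/√n) = -1.15/(1.95/√18) = -2.50
df = n − 1 = 17
Two-sided p-value ≈ 0.0229
Since p ≈ 0.0229 > α = 0.01, fail to reject H0; the data do not provide sufficient evidence against H0.

-2.50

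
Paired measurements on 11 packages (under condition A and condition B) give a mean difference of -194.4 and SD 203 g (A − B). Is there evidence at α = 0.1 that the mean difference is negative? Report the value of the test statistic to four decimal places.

H0: μ_d = 0; H1: μ_d < 0 (paired t-test on the differences, left-tailed).
t = d̄/(s_d/√n) = -194.4/(203/√11) = -3.1761
df = n − 1 = 10
p-value = P(T ≤ -3.1761) ≈ 0.0049
Since p ≈ 0.0049 < α = 0.1, reject H0; the evidence is statistically significant.

-3.1761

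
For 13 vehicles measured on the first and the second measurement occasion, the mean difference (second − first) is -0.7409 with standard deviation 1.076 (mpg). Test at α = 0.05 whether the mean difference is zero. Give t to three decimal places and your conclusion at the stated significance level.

H0: μ_d = 0; H1: μ_d ≠ 0 (paired t-test on the differences, two-sided).
t = d̄/(s_d/√n) = -0.7409/(1.076/√13) = -2.483
df = n − 1 = 12
Two-sided p-value ≈ 0.0288
Since p ≈ 0.0288 < α = 0.05, reject H0; the evidence is statistically significant.

t = -2.483; reject H0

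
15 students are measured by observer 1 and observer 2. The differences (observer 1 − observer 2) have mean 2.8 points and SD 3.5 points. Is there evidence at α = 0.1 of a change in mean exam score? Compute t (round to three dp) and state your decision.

t = 3.098; reject H0

H0: μ_d = 0; H1: μ_d ≠ 0 (paired t-test on the differences, two-sided).
t = d̄/(s_d/√n) = 2.8/(3.5/√15) = 3.098
df = n − 1 = 14
Two-sided p-value ≈ 0.0079
Since p ≈ 0.0079 < α = 0.1, reject H0; the evidence is statistically significant.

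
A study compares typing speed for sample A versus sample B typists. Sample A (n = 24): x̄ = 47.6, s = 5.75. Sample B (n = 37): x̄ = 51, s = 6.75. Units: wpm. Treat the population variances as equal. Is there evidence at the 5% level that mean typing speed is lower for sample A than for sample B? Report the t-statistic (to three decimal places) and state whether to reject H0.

t = -2.034; reject H0

Let group 1 = sample A, group 2 = sample B. H0: μ_1 = μ_2; H1: μ_1 < μ_2 (two-sample pooled-variance t-test, left-tailed).
s_p² = [(24−1)·5.75² + (37−1)·6.75²]/(24+37−2) = 40.6896
t = (47.6 − 51)/√[40.6896·(1/24 + 1/37)] = -2.034
df = n₁ + n₂ − 2 = 59
p-value = P(T ≤ -2.034) ≈ 0.023
Since p ≈ 0.023 < α = 0.05, reject H0; the evidence is statistically significant.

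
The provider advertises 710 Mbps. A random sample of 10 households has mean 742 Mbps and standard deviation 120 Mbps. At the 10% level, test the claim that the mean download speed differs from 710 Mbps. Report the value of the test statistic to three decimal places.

H0: μ = 710; H1: μ ≠ 710 (one-sample t-test, two-sided).
t = (x̄ − μ₀)/(s/√n) = (742 − 710)/(120/√10) = 0.843
df = n − 1 = 9
Two-sided p-value ≈ 0.421
Since p ≈ 0.421 > α = 0.1, fail to reject H0; the data do not provide sufficient evidence against H0.

0.843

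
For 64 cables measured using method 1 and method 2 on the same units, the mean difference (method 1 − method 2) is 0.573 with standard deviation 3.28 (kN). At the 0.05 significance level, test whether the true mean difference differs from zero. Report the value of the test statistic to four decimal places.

1.3976

H0: μ_d = 0; H1: μ_d ≠ 0 (paired t-test on the differences, two-sided).
t = d̄/(s_d/√n) = 0.573/(3.28/√64) = 1.3976
df = n − 1 = 63
Two-sided p-value ≈ 0.167
Since p ≈ 0.167 > α = 0.05, fail to reject H0; the data do not provide sufficient evidence against H0.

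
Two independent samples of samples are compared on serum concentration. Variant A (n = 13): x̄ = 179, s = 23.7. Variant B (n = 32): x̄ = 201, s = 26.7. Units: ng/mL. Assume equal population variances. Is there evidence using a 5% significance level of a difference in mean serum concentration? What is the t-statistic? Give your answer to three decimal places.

Let group 1 = variant A, group 2 = variant B. H0: μ_1 = μ_2; H1: μ_1 ≠ μ_2 (two-sample pooled-variance t-test, two-sided).
s_p² = [(13−1)·23.7² + (32−1)·26.7²]/(13+32−2) = 670.695
t = (179 − 201)/√[670.695·(1/13 + 1/32)] = -2.583
df = n₁ + n₂ − 2 = 43
Two-sided p-value ≈ 0.013
Since p ≈ 0.013 < α = 0.05, reject H0; the data support H1.

-2.583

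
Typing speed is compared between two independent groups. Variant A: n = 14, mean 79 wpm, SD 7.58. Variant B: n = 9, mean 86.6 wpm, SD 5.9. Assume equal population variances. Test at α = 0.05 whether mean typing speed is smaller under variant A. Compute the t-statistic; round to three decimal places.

Let group 1 = variant A, group 2 = variant B. H0: μ_1 = μ_2; H1: μ_1 < μ_2 (two-sample pooled-variance t-test, left-tailed).
s_p² = [(14−1)·7.58² + (9−1)·5.9²]/(14+9−2) = 48.8292
t = (79 − 86.6)/√[48.8292·(1/14 + 1/9)] = -2.546
df = n₁ + n₂ − 2 = 21
p-value = P(T ≤ -2.546) ≈ 0.009
Since p ≈ 0.009 < α = 0.05, reject H0; the data support H1.

-2.546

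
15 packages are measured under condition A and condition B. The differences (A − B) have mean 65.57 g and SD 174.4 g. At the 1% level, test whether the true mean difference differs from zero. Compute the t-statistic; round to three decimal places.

1.456

H0: μ_d = 0; H1: μ_d ≠ 0 (paired t-test on the differences, two-sided).
t = d̄/(s_d/√n) = 65.57/(174.4/√15) = 1.456
df = n − 1 = 14
Two-sided p-value ≈ 0.1674
Since p ≈ 0.1674 > α = 0.01, fail to reject H0; the data do not provide sufficient evidence against H0.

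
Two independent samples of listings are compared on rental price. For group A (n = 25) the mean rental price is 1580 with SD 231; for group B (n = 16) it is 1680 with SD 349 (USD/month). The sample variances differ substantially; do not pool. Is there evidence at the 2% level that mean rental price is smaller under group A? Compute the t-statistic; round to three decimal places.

Let group 1 = group A, group 2 = group B. H0: μ_1 = μ_2; H1: μ_1 < μ_2 (Welch's two-sample t-test, left-tailed).
t = (x̄_1 − x̄_2)/√(s_1²/n_1 + s_2²/n_2) = (1580 − 1680)/√(231²/25 + 349²/16) = -1.013
Welch–Satterthwaite df ≈ 23.44
p-value = P(T ≤ -1.013) ≈ 0.161
Since p ≈ 0.161 > α = 0.02, fail to reject H0; the evidence is not statistically significant.

-1.013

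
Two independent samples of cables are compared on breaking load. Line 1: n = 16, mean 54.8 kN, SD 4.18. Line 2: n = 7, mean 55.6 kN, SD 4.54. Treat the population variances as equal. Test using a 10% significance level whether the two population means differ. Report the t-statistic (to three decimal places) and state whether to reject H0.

t = -0.412; fail to reject H0

Let group 1 = line 1, group 2 = line 2. H0: μ_1 = μ_2; H1: μ_1 ≠ μ_2 (two-sample pooled-variance t-test, two-sided).
s_p² = [(16−1)·4.18² + (7−1)·4.54²]/(16+7−2) = 18.3693
t = (54.8 − 55.6)/√[18.3693·(1/16 + 1/7)] = -0.412
df = n₁ + n₂ − 2 = 21
Two-sided p-value ≈ 0.6846
Since p ≈ 0.6846 > α = 0.1, fail to reject H0; the evidence is not statistically significant.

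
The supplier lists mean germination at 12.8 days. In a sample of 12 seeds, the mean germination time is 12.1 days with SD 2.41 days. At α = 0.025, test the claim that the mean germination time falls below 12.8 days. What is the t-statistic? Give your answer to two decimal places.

-1.01

H0: μ = 12.8; H1: μ < 12.8 (one-sample t-test, left-tailed).
t = (x̄ − μ₀)/(s/√n) = (12.1 − 12.8)/(2.41/√12) = -1.01
df = n − 1 = 11
p-value = P(T ≤ -1.01) ≈ 0.1680
Since p ≈ 0.1680 > α = 0.025, fail to reject H0; the data do not provide sufficient evidence against H0.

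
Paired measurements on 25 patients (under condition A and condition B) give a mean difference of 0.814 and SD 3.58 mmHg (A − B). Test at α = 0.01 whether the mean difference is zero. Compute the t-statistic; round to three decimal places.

H0: μ_d = 0; H1: μ_d ≠ 0 (paired t-test on the differences, two-sided).
t = d̄/(s_d/√n) = 0.814/(3.58/√25) = 1.137
df = n − 1 = 24
Two-sided p-value ≈ 0.267
Since p ≈ 0.267 > α = 0.01, fail to reject H0; the data do not provide sufficient evidence against H0.

1.137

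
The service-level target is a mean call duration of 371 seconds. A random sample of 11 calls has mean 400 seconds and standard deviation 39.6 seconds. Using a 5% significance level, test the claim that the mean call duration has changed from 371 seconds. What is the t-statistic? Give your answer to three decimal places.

2.429

H0: μ = 371; H1: μ ≠ 371 (one-sample t-test, two-sided).
t = (x̄ − μ₀)/(s/√n) = (400 − 371)/(39.6/√11) = 2.429
df = n − 1 = 10
Two-sided p-value ≈ 0.0355
Since p ≈ 0.0355 < α = 0.05, reject H0; the evidence is statistically significant.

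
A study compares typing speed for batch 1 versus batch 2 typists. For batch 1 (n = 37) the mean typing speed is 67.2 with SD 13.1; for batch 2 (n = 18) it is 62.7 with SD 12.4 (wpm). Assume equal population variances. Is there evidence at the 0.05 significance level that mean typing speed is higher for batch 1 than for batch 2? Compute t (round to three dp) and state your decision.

Let group 1 = batch 1, group 2 = batch 2. H0: μ_1 = μ_2; H1: μ_1 > μ_2 (two-sample pooled-variance t-test, right-tailed).
s_p² = [(37−1)·13.1² + (18−1)·12.4²]/(37+18−2) = 165.885
t = (67.2 − 62.7)/√[165.885·(1/37 + 1/18)] = 1.216
df = n₁ + n₂ − 2 = 53
p-value = P(T ≥ 1.216) ≈ 0.1147
Since p ≈ 0.1147 > α = 0.05, fail to reject H0; the data do not provide sufficient evidence against H0.

t = 1.216; fail to reject H0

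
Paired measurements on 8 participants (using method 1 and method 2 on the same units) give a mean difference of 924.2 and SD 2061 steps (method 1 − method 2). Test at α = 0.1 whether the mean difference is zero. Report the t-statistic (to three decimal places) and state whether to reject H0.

t = 1.268; fail to reject H0

H0: μ_d = 0; H1: μ_d ≠ 0 (paired t-test on the differences, two-sided).
t = d̄/(s_d/√n) = 924.2/(2061/√8) = 1.268
df = n − 1 = 7
Two-sided p-value ≈ 0.245
Since p ≈ 0.245 > α = 0.1, fail to reject H0; the evidence is not statistically significant.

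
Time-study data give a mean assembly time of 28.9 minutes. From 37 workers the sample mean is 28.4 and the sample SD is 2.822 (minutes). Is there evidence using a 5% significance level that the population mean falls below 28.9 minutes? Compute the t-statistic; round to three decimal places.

-1.078

H0: μ = 28.9; H1: μ < 28.9 (one-sample t-test, left-tailed).
t = (x̄ − μ₀)/(s/√n) = (28.4 − 28.9)/(2.822/√37) = -1.078
df = n − 1 = 36
p-value = P(T ≤ -1.078) ≈ 0.1442
Since p ≈ 0.1442 > α = 0.05, fail to reject H0; the evidence is not statistically significant.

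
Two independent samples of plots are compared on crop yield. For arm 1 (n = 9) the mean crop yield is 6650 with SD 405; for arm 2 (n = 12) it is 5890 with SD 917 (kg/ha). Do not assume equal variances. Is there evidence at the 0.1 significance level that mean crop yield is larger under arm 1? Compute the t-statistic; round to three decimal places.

2.558

Let group 1 = arm 1, group 2 = arm 2. H0: μ_1 = μ_2; H1: μ_1 > μ_2 (Welch's two-sample t-test, right-tailed).
t = (x̄_1 − x̄_2)/√(s_1²/n_1 + s_2²/n_2) = (6650 − 5890)/√(405²/9 + 917²/12) = 2.558
Welch–Satterthwaite df ≈ 15.98
p-value = P(T ≥ 2.558) ≈ 0.011
Since p ≈ 0.011 < α = 0.1, reject H0; the data support H1.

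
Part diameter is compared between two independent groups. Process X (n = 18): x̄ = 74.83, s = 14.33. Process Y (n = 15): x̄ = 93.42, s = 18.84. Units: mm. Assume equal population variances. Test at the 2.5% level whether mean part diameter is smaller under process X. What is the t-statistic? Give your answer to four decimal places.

-3.2188

Let group 1 = process X, group 2 = process Y. H0: μ_1 = μ_2; H1: μ_1 < μ_2 (two-sample pooled-variance t-test, left-tailed).
s_p² = [(18−1)·14.33² + (15−1)·18.84²]/(18+15−2) = 272.909
t = (74.83 − 93.42)/√[272.909·(1/18 + 1/15)] = -3.2188
df = n₁ + n₂ − 2 = 31
p-value = P(T ≤ -3.2188) ≈ 0.002
Since p ≈ 0.002 < α = 0.025, reject H0; the evidence is statistically significant.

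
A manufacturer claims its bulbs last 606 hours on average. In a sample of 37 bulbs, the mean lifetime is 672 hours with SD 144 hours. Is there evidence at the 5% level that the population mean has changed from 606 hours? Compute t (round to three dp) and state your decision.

t = 2.788; reject H0

H0: μ = 606; H1: μ ≠ 606 (one-sample t-test, two-sided).
t = (x̄ − μ₀)/(s/√n) = (672 − 606)/(144/√37) = 2.788
df = n − 1 = 36
Two-sided p-value ≈ 0.008
Since p ≈ 0.008 < α = 0.05, reject H0; the data support H1.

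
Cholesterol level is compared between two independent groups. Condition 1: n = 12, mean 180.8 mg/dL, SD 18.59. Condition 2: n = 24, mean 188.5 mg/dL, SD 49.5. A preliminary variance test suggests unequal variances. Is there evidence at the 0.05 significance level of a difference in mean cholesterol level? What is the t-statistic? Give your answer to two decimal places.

-0.67

Let group 1 = condition 1, group 2 = condition 2. H0: μ_1 = μ_2; H1: μ_1 ≠ μ_2 (Welch's two-sample t-test, two-sided).
t = (x̄_1 − x̄_2)/√(s_1²/n_1 + s_2²/n_2) = (180.8 − 188.5)/√(18.59²/12 + 49.5²/24) = -0.67
Welch–Satterthwaite df ≈ 32.41
Two-sided p-value ≈ 0.506
Since p ≈ 0.506 > α = 0.05, fail to reject H0; the evidence is not statistically significant.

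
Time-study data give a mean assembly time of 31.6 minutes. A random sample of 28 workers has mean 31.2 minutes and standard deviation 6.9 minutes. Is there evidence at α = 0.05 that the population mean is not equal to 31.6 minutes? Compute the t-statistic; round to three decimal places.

-0.307

H0: μ = 31.6; H1: μ ≠ 31.6 (one-sample t-test, two-sided).
t = (x̄ − μ₀)/(s/√n) = (31.2 − 31.6)/(6.9/√28) = -0.307
df = n − 1 = 27
Two-sided p-value ≈ 0.761
Since p ≈ 0.761 > α = 0.05, fail to reject H0; the data do not provide sufficient evidence against H0.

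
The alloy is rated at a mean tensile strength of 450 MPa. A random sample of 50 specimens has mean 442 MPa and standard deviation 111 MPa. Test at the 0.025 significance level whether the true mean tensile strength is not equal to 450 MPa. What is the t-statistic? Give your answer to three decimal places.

-0.510

H0: μ = 450; H1: μ ≠ 450 (one-sample t-test, two-sided).
t = (x̄ − μ₀)/(s/√n) = (442 − 450)/(111/√50) = -0.510
df = n − 1 = 49
Two-sided p-value ≈ 0.6126
Since p ≈ 0.6126 > α = 0.025, fail to reject H0; the data do not provide sufficient evidence against H0.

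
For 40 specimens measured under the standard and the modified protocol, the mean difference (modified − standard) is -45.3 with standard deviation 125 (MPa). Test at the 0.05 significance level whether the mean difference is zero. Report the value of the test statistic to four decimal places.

-2.2920

H0: μ_d = 0; H1: μ_d ≠ 0 (paired t-test on the differences, two-sided).
t = d̄/(s_d/√n) = -45.3/(125/√40) = -2.2920
df = n − 1 = 39
Two-sided p-value ≈ 0.027
Since p ≈ 0.027 < α = 0.05, reject H0; the evidence is statistically significant.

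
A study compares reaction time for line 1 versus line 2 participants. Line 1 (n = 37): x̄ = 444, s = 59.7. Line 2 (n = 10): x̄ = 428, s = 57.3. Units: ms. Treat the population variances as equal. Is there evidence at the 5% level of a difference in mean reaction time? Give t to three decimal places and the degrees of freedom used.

Let group 1 = line 1, group 2 = line 2. H0: μ_1 = μ_2; H1: μ_1 ≠ μ_2 (two-sample pooled-variance t-test, two-sided).
s_p² = [(37−1)·59.7² + (10−1)·57.3²]/(37+10−2) = 3507.93
t = (444 − 428)/√[3507.93·(1/37 + 1/10)] = 0.758
df = n₁ + n₂ − 2 = 45
Two-sided p-value ≈ 0.452
Since p ≈ 0.452 > α = 0.05, fail to reject H0; the data do not provide sufficient evidence against H0.

t = 0.758, df = 45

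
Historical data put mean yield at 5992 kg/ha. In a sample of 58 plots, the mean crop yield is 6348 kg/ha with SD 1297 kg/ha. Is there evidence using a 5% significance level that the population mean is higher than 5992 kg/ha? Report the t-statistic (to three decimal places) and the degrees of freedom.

H0: μ = 5992; H1: μ > 5992 (one-sample t-test, right-tailed).
t = (x̄ − μ₀)/(s/√n) = (6348 − 5992)/(1297/√58) = 2.090
df = n − 1 = 57
p-value = P(T ≥ 2.090) ≈ 0.021
Since p ≈ 0.021 < α = 0.05, reject H0; the data support H1.

t = 2.090, df = 57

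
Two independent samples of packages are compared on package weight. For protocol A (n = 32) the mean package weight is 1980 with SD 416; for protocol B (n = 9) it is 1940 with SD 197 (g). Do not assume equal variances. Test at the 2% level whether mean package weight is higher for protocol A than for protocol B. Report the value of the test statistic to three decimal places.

Let group 1 = protocol A, group 2 = protocol B. H0: μ_1 = μ_2; H1: μ_1 > μ_2 (Welch's two-sample t-test, right-tailed).
t = (x̄_1 − x̄_2)/√(s_1²/n_1 + s_2²/n_2) = (1980 − 1940)/√(416²/32 + 197²/9) = 0.406
Welch–Satterthwaite df ≈ 28.91
p-value = P(T ≥ 0.406) ≈ 0.3440
Since p ≈ 0.3440 > α = 0.02, fail to reject H0; the evidence is not statistically significant.

0.406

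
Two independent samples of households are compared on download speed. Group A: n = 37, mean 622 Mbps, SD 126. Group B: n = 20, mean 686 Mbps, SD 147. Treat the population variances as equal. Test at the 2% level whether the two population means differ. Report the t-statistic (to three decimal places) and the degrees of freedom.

Let group 1 = group A, group 2 = group B. H0: μ_1 = μ_2; H1: μ_1 ≠ μ_2 (two-sample pooled-variance t-test, two-sided).
s_p² = [(37−1)·126² + (20−1)·147²]/(37+20−2) = 17856.5
t = (622 − 686)/√[17856.5·(1/37 + 1/20)] = -1.726
df = n₁ + n₂ − 2 = 55
Two-sided p-value ≈ 0.090
Since p ≈ 0.090 > α = 0.02, fail to reject H0; the evidence is not statistically significant.

t = -1.726, df = 55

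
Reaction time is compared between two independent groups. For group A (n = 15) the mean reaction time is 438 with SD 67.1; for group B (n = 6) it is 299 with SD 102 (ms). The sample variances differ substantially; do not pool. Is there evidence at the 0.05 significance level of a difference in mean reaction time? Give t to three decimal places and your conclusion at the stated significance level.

Let group 1 = group A, group 2 = group B. H0: μ_1 = μ_2; H1: μ_1 ≠ μ_2 (Welch's two-sample t-test, two-sided).
t = (x̄_1 − x̄_2)/√(s_1²/n_1 + s_2²/n_2) = (438 − 299)/√(67.1²/15 + 102²/6) = 3.082
Welch–Satterthwaite df ≈ 6.81
Two-sided p-value ≈ 0.018
Since p ≈ 0.018 < α = 0.05, reject H0; the data support H1.

t = 3.082; reject H0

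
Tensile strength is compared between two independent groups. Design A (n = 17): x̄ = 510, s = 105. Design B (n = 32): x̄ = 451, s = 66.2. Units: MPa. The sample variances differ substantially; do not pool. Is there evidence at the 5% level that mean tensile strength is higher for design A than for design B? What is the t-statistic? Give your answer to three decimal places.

Let group 1 = design A, group 2 = design B. H0: μ_1 = μ_2; H1: μ_1 > μ_2 (Welch's two-sample t-test, right-tailed).
t = (x̄_1 − x̄_2)/√(s_1²/n_1 + s_2²/n_2) = (510 − 451)/√(105²/17 + 66.2²/32) = 2.105
Welch–Satterthwaite df ≈ 22.94
p-value = P(T ≥ 2.105) ≈ 0.0232
Since p ≈ 0.0232 < α = 0.05, reject H0; the data support H1.

2.105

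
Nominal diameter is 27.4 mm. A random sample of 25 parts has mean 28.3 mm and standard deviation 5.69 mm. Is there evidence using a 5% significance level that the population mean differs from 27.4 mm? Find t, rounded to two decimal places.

0.79

H0: μ = 27.4; H1: μ ≠ 27.4 (one-sample t-test, two-sided).
t = (x̄ − μ₀)/(s/√n) = (28.3 − 27.4)/(5.69/√25) = 0.79
df = n − 1 = 24
Two-sided p-value ≈ 0.437
Since p ≈ 0.437 > α = 0.05, fail to reject H0; the evidence is not statistically significant.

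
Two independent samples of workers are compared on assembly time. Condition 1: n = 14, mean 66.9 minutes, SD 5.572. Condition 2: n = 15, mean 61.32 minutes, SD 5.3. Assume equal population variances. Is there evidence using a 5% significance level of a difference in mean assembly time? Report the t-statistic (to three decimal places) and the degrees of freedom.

Let group 1 = condition 1, group 2 = condition 2. H0: μ_1 = μ_2; H1: μ_1 ≠ μ_2 (two-sample pooled-variance t-test, two-sided).
s_p² = [(14−1)·5.572² + (15−1)·5.3²]/(14+15−2) = 29.5138
t = (66.9 − 61.32)/√[29.5138·(1/14 + 1/15)] = 2.764
df = n₁ + n₂ − 2 = 27
Two-sided p-value ≈ 0.0102
Since p ≈ 0.0102 < α = 0.05, reject H0; the evidence is statistically significant.

t = 2.764, df = 27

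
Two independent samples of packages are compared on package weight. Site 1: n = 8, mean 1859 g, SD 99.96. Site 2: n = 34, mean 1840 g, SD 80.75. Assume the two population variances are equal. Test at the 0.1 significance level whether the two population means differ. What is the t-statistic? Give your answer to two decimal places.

0.57

Let group 1 = site 1, group 2 = site 2. H0: μ_1 = μ_2; H1: μ_1 ≠ μ_2 (two-sample pooled-variance t-test, two-sided).
s_p² = [(8−1)·99.96² + (34−1)·80.75²]/(8+34−2) = 7128.06
t = (1859 − 1840)/√[7128.06·(1/8 + 1/34)] = 0.57
df = n₁ + n₂ − 2 = 40
Two-sided p-value ≈ 0.5701
Since p ≈ 0.5701 > α = 0.1, fail to reject H0; the evidence is not statistically significant.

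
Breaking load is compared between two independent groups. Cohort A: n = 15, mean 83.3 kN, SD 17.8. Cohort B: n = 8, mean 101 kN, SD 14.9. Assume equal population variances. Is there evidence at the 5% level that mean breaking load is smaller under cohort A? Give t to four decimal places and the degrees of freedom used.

t = -2.3939, df = 21

Let group 1 = cohort A, group 2 = cohort B. H0: μ_1 = μ_2; H1: μ_1 < μ_2 (two-sample pooled-variance t-test, left-tailed).
s_p² = [(15−1)·17.8² + (8−1)·14.9²]/(15+8−2) = 285.23
t = (83.3 − 101)/√[285.23·(1/15 + 1/8)] = -2.3939
df = n₁ + n₂ − 2 = 21
p-value = P(T ≤ -2.3939) ≈ 0.0130
Since p ≈ 0.0130 < α = 0.05, reject H0; the evidence is statistically significant.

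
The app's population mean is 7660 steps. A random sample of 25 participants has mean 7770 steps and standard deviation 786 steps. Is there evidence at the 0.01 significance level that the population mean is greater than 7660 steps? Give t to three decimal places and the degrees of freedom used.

H0: μ = 7660; H1: μ > 7660 (one-sample t-test, right-tailed).
t = (x̄ − μ₀)/(s/√n) = (7770 − 7660)/(786/√25) = 0.700
df = n − 1 = 24
p-value = P(T ≥ 0.700) ≈ 0.2454
Since p ≈ 0.2454 > α = 0.01, fail to reject H0; the data do not provide sufficient evidence against H0.

t = 0.700, df = 24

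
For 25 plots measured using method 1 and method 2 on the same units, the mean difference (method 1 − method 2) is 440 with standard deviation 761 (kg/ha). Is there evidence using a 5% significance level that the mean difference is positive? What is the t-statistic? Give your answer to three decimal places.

H0: μ_d = 0; H1: μ_d > 0 (paired t-test on the differences, right-tailed).
t = d̄/(s_d/√n) = 440/(761/√25) = 2.891
df = n − 1 = 24
p-value = P(T ≥ 2.891) ≈ 0.0040
Since p ≈ 0.0040 < α = 0.05, reject H0; the data support H1.

2.891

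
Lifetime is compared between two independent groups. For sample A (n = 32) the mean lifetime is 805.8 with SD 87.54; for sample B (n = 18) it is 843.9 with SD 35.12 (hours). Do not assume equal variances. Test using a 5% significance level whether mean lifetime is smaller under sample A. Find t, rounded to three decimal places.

-2.171

Let group 1 = sample A, group 2 = sample B. H0: μ_1 = μ_2; H1: μ_1 < μ_2 (Welch's two-sample t-test, left-tailed).
t = (x̄_1 − x̄_2)/√(s_1²/n_1 + s_2²/n_2) = (805.8 − 843.9)/√(87.54²/32 + 35.12²/18) = -2.171
Welch–Satterthwaite df ≈ 44.62
p-value = P(T ≤ -2.171) ≈ 0.0176
Since p ≈ 0.0176 < α = 0.05, reject H0; the evidence is statistically significant.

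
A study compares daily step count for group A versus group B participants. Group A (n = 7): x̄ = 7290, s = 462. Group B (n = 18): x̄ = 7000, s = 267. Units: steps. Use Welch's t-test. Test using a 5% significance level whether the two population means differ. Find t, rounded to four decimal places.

1.5624

Let group 1 = group A, group 2 = group B. H0: μ_1 = μ_2; H1: μ_1 ≠ μ_2 (Welch's two-sample t-test, two-sided).
t = (x̄_1 − x̄_2)/√(s_1²/n_1 + s_2²/n_2) = (7290 − 7000)/√(462²/7 + 267²/18) = 1.5624
Welch–Satterthwaite df ≈ 7.61
Two-sided p-value ≈ 0.159
Since p ≈ 0.159 > α = 0.05, fail to reject H0; the data do not provide sufficient evidence against H0.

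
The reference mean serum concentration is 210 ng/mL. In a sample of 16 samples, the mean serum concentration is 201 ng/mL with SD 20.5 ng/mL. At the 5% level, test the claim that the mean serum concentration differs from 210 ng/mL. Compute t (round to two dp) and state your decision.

H0: μ = 210; H1: μ ≠ 210 (one-sample t-test, two-sided).
t = (x̄ − μ₀)/(s/√n) = (201 − 210)/(20.5/√16) = -1.76
df = n − 1 = 15
Two-sided p-value ≈ 0.099
Since p ≈ 0.099 > α = 0.05, fail to reject H0; the data do not provide sufficient evidence against H0.

t = -1.76; fail to reject H0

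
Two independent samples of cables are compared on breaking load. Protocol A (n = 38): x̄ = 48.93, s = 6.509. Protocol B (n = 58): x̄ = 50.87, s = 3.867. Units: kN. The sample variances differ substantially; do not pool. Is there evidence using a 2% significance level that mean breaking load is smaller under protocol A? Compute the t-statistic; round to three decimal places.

-1.656

Let group 1 = protocol A, group 2 = protocol B. H0: μ_1 = μ_2; H1: μ_1 < μ_2 (Welch's two-sample t-test, left-tailed).
t = (x̄_1 − x̄_2)/√(s_1²/n_1 + s_2²/n_2) = (48.93 − 50.87)/√(6.509²/38 + 3.867²/58) = -1.656
Welch–Satterthwaite df ≈ 54.21
p-value = P(T ≤ -1.656) ≈ 0.052
Since p ≈ 0.052 > α = 0.02, fail to reject H0; the evidence is not statistically significant.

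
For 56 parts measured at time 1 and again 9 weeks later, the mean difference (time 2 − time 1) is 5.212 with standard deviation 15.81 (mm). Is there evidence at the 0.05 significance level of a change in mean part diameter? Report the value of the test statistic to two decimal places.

H0: μ_d = 0; H1: μ_d ≠ 0 (paired t-test on the differences, two-sided).
t = d̄/(s_d/√n) = 5.212/(15.81/√56) = 2.47
df = n − 1 = 55
Two-sided p-value ≈ 0.0168
Since p ≈ 0.0168 < α = 0.05, reject H0; the evidence is statistically significant.

2.47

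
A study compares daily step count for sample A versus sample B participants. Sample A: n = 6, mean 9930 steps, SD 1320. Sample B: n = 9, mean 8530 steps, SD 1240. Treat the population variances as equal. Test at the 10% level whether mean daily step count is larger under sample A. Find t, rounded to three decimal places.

2.089

Let group 1 = sample A, group 2 = sample B. H0: μ_1 = μ_2; H1: μ_1 > μ_2 (two-sample pooled-variance t-test, right-tailed).
s_p² = [(6−1)·1320² + (9−1)·1240²]/(6+9−2) = 1616370
t = (9930 − 8530)/√[1616370·(1/6 + 1/9)] = 2.089
df = n₁ + n₂ − 2 = 13
p-value = P(T ≥ 2.089) ≈ 0.0285
Since p ≈ 0.0285 < α = 0.1, reject H0; the data support H1.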